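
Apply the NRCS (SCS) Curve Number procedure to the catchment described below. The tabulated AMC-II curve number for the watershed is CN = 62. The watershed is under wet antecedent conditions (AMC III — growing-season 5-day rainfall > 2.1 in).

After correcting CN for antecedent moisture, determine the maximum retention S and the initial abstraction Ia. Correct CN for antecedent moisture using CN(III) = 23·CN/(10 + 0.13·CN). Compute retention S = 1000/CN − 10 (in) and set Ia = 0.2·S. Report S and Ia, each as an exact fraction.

S = 1900/713 in ≈ 2.665 in; Ia = 380/713 in ≈ 0.533 in

CN(III) from CN(II)=62: (23·62)/(10 + 0.13·62) = 71300/903 ≈ 78.959
Retention S: 1000/CN − 10 with CN=78.959 → S = 1900/713 ≈ 2.665 in
Ia = 0.2·(1900/713) = 380/713 in ≈ 0.533 in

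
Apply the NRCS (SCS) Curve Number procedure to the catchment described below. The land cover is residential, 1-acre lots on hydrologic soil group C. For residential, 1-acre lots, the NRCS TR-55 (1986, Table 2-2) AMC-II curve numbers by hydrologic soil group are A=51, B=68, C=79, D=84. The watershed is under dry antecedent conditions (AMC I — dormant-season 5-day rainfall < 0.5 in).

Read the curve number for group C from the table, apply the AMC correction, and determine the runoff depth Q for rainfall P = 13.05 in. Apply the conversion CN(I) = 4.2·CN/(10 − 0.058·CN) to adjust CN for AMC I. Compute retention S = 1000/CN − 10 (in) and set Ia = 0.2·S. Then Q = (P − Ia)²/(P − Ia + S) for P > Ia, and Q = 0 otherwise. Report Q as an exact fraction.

NRCS table: residential, 1-acre lots, soil group C → CN(II) = 79
Dry (AMC I): CN(I) = 4.2·79/(10 − 0.058·79) = (1659/5)/(2709/500) = 7900/129 ≈ 61.240
Retention S: 1000/CN − 10 with CN=61.240 → S = 500/79 ≈ 6.329 in
Ia = 0.2S: 0.2·6.329 = 1.266 in (exactly 100/79)
Excess rainfall: 13.050 − 1.266 = 11.784 in; P > Ia so Q > 0
Q = (18619/1580)²/((18619/1580) + 500/79) = (346667161/2496400)/(28619/1580) = 346667161/45218020 in ≈ 7.667 in

Q = 346667161/45218020 in ≈ 7.667 in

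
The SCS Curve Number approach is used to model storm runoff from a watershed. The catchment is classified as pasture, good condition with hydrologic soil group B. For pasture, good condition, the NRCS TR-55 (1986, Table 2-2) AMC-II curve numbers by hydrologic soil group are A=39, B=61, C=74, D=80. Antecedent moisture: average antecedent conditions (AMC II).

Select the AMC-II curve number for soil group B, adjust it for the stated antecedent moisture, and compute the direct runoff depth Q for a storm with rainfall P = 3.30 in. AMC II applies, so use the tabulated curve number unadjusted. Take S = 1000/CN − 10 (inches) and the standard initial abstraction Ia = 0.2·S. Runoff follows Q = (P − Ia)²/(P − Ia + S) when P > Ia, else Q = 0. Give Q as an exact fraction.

Q = 506763/1043710 in ≈ 0.486 in

NRCS table: pasture, good condition, soil group B → CN(II) = 61
Average conditions: CN = 61 (no AMC adjustment).
Retention S: 1000/CN − 10 with CN=61.000 → S = 390/61 ≈ 6.393 in
Ia = 0.2S: 0.2·6.393 = 1.279 in (exactly 78/61)
Excess rainfall: 3.300 − 1.279 = 2.021 in; P > Ia so Q > 0
Runoff Q = (P−Ia)²/(P−Ia+S) = (2.021)²/(2.021+6.393) = 506763/1043710 ≈ 0.486 in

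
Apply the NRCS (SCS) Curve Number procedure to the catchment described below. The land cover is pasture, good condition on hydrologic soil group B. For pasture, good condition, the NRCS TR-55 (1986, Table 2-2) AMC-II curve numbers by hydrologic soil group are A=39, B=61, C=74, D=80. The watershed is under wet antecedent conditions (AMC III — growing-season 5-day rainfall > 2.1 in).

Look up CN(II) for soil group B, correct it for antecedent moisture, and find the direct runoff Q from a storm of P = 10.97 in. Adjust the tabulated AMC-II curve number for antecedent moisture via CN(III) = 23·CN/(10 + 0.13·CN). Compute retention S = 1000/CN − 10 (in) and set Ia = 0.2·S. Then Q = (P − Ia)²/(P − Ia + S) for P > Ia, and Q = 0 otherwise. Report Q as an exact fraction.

NRCS table: pasture, good condition, soil group B → CN(II) = 61
CN(III) from CN(II)=61: (23·61)/(10 + 0.13·61) = 140300/1793 ≈ 78.249
S = 1000/(140300/1793) − 10 = 3900/1403 in ≈ 2.780 in
Ia = 0.2S: 0.2·2.780 = 0.556 in (exactly 780/1403)
P − Ia = 10.970 − 0.556 = 1461091/140300 ≈ 10.414 in (> 0, runoff occurs)
Q: (1461091/140300)² ÷ (1851091/140300) = 2134786910281/259708067300 in (≈ 8.220 in)

Q = 2134786910281/259708067300 in ≈ 8.220 in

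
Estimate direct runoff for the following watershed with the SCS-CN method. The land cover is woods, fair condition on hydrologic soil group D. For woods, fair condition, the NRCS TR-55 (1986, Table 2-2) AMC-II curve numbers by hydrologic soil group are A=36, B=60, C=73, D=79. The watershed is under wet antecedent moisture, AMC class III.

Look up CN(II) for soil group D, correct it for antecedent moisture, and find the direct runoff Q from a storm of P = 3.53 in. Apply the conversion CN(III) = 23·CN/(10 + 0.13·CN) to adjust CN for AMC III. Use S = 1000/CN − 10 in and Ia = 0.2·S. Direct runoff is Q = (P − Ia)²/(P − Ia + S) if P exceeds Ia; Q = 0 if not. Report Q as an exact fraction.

Q = 359281558801/147068161700 in ≈ 2.443 in

NRCS table: woods, fair condition, soil group D → CN(II) = 79
Wet (AMC III): CN(III) = 23·79/(10 + 0.13·79) = 1817/(2027/100) = 181700/2027 ≈ 89.640
Retention S: 1000/CN − 10 with CN=89.640 → S = 2100/1817 ≈ 1.156 in
Initial abstraction Ia = S/5 = (2100/1817)/5 = 420/1817 ≈ 0.231 in
P − Ia = 3.530 − 0.231 = 599401/181700 ≈ 3.299 in (> 0, runoff occurs)
Q: (599401/181700)² ÷ (809401/181700) = 359281558801/147068161700 in (≈ 2.443 in)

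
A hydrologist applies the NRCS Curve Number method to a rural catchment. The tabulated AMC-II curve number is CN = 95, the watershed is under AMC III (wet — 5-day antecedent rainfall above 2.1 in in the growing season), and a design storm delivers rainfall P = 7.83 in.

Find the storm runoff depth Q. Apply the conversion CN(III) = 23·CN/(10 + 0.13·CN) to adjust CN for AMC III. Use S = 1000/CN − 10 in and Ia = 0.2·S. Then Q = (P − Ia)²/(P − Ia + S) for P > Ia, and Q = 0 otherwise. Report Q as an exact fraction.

Q = 115716309241/15302472700 in ≈ 7.562 in

Adjust CN=95 to AMC III: 23·95/(10 + 0.13·95) → 2185 ÷ (447/20) = 43700/447 ≈ 97.763
S = 1000/(43700/447) − 10 = 100/437 in ≈ 0.229 in
Initial abstraction Ia = S/5 = (100/437)/5 = 20/437 ≈ 0.046 in
Since P=7.830 > Ia=0.046: effective rainfall P−Ia = 340171/43700 in
Q: (340171/43700)² ÷ (350171/43700) = 115716309241/15302472700 in (≈ 7.562 in)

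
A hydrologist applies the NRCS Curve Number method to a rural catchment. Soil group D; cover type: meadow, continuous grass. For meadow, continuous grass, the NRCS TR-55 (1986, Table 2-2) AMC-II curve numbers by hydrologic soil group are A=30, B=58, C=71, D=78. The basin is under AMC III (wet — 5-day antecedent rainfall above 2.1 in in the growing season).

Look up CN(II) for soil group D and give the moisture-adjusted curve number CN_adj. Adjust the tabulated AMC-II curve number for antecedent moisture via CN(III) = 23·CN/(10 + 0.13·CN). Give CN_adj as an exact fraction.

NRCS table: meadow, continuous grass, soil group D → CN(II) = 78
Adjust CN=78 to AMC III: 23·78/(10 + 0.13·78) → 1794 ÷ (1007/50) = 89700/1007 ≈ 89.076

CN_adj = 89700/1007 ≈ 89.076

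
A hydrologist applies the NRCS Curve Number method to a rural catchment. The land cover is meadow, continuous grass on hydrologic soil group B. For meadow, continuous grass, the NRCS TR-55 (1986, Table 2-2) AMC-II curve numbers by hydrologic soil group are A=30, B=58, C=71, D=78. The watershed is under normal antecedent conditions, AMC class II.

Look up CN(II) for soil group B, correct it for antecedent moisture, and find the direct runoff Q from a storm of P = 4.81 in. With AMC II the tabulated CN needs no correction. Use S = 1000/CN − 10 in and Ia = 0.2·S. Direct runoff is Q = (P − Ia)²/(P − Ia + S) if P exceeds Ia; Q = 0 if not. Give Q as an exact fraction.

NRCS table: meadow, continuous grass, soil group B → CN(II) = 58
CN(II) = 58; AMC II needs no correction.
Max retention: S = 1000/58 − 10 = 210/29 in (≈ 7.241 in)
Initial abstraction Ia = S/5 = (210/29)/5 = 42/29 ≈ 1.448 in
P − Ia = 4.810 − 1.448 = 9749/2900 ≈ 3.362 in (> 0, runoff occurs)
Q: (9749/2900)² ÷ (30749/2900) = 95043001/89172100 in (≈ 1.066 in)

Q = 95043001/89172100 in ≈ 1.066 in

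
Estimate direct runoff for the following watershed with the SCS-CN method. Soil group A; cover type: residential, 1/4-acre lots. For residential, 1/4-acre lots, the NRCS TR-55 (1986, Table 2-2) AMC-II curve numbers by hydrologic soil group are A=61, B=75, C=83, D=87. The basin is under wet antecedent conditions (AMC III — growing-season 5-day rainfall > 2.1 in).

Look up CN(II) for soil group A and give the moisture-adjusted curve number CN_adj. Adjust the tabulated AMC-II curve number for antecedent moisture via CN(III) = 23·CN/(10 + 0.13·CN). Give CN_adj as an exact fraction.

CN_adj = 140300/1793 ≈ 78.249

NRCS table: residential, 1/4-acre lots, soil group A → CN(II) = 61
CN(III) from CN(II)=61: (23·61)/(10 + 0.13·61) = 140300/1793 ≈ 78.249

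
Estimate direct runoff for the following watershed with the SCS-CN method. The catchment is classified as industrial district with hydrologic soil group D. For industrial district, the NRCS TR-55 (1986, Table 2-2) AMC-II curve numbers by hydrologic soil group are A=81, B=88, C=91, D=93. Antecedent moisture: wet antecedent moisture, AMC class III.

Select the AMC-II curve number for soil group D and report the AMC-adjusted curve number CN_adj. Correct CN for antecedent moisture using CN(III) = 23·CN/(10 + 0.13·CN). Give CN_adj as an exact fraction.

CN_adj = 213900/2209 ≈ 96.831

NRCS table: industrial district, soil group D → CN(II) = 93
CN(III) from CN(II)=93: (23·93)/(10 + 0.13·93) = 213900/2209 ≈ 96.831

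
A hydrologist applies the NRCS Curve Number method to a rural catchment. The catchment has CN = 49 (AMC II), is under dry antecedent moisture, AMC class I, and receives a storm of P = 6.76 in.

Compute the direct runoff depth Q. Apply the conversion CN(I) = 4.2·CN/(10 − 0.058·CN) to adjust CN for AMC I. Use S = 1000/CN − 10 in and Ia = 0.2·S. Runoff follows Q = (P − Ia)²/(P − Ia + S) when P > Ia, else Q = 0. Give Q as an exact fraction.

Dry (AMC I): CN(I) = 4.2·49/(10 − 0.058·49) = (1029/5)/(3579/500) = 34300/1193 ≈ 28.751
S = 1000/(34300/1193) − 10 = 8500/343 in ≈ 24.781 in
Ia = 0.2·(8500/343) = 1700/343 in ≈ 4.956 in
Excess rainfall: 6.760 − 4.956 = 1.804 in; P > Ia so Q > 0
Q = (15467/8575)²/((15467/8575) + 8500/343) = (239228089/73530625)/(227967/8575) = 239228089/1954817025 in ≈ 0.122 in

Q = 239228089/1954817025 in ≈ 0.122 in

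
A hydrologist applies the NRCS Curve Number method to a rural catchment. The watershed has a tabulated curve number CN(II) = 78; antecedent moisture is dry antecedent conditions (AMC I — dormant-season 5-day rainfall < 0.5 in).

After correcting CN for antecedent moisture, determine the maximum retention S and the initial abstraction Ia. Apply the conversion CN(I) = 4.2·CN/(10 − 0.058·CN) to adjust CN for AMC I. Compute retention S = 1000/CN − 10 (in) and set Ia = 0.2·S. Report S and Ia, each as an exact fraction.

CN(I) from CN(II)=78: (4.2·78)/(10 − 0.058·78) = 81900/1369 ≈ 59.825
Retention S: 1000/CN − 10 with CN=59.825 → S = 5500/819 ≈ 6.716 in
Ia = 0.2·(5500/819) = 1100/819 in ≈ 1.343 in

S = 5500/819 in ≈ 6.716 in; Ia = 1100/819 in ≈ 1.343 in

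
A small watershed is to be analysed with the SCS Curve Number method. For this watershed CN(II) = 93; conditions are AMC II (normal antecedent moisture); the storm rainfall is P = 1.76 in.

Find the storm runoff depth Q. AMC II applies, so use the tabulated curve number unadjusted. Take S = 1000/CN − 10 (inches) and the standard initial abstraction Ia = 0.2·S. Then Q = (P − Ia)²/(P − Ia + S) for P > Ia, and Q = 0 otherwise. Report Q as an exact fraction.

Q = 3500641/3192225 in ≈ 1.097 in

CN(II) = 93; AMC II needs no correction.
S = 1000/93 − 10 = 70/93 in ≈ 0.753 in
Initial abstraction Ia = S/5 = (70/93)/5 = 14/93 ≈ 0.151 in
Since P=1.760 > Ia=0.151: effective rainfall P−Ia = 3742/2325 in
Q = (3742/2325)²/((3742/2325) + 70/93) = (14002564/5405625)/(5492/2325) = 3500641/3192225 in ≈ 1.097 in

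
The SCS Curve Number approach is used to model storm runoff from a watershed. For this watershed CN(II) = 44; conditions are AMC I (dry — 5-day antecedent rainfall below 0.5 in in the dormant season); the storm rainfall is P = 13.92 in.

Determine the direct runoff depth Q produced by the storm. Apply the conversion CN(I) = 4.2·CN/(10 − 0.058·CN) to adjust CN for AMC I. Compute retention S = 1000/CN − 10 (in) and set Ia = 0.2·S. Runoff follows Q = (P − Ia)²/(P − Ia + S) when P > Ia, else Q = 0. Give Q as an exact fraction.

CN(I) from CN(II)=44: (4.2·44)/(10 − 0.058·44) = 3300/133 ≈ 24.812
Retention S: 1000/CN − 10 with CN=24.812 → S = 1000/33 ≈ 30.303 in
Ia = 0.2S: 0.2·30.303 = 6.061 in (exactly 200/33)
Excess rainfall: 13.920 − 6.061 = 7.859 in; P > Ia so Q > 0
Q: (6484/825)² ÷ (31484/825) = 10510564/6493575 in (≈ 1.619 in)

Q = 10510564/6493575 in ≈ 1.619 in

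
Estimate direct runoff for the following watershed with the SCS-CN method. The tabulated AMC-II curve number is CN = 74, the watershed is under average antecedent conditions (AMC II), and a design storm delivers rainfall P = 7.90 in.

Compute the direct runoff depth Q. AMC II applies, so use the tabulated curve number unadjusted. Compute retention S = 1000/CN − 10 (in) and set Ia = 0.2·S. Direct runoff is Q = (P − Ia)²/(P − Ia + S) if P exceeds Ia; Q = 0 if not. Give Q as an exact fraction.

Q = 7091569/1466310 in ≈ 4.836 in

CN(II) = 74; AMC II needs no correction.
Max retention: S = 1000/74 − 10 = 130/37 in (≈ 3.514 in)
Initial abstraction Ia = S/5 = (130/37)/5 = 26/37 ≈ 0.703 in
Since P=7.900 > Ia=0.703: effective rainfall P−Ia = 2663/370 in
Runoff Q = (P−Ia)²/(P−Ia+S) = (7.197)²/(7.197+3.514) = 7091569/1466310 ≈ 4.836 in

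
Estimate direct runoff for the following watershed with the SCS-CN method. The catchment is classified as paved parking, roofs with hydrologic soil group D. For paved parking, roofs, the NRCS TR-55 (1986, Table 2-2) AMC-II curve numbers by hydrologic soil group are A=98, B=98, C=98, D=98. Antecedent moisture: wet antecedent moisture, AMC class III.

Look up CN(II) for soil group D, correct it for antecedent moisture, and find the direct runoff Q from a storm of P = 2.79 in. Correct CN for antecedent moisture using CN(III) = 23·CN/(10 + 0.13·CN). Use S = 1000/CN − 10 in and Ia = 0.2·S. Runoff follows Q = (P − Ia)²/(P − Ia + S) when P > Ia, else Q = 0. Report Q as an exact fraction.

Q = 97614379489/36338199100 in ≈ 2.686 in

NRCS table: paved parking, roofs, soil group D → CN(II) = 98
Adjust CN=98 to AMC III: 23·98/(10 + 0.13·98) → 2254 ÷ (1137/50) = 112700/1137 ≈ 99.120
S = 1000/(112700/1137) − 10 = 100/1127 in ≈ 0.089 in
Ia = 0.2S: 0.2·0.089 = 0.018 in (exactly 20/1127)
Excess rainfall: 2.790 − 0.018 = 2.772 in; P > Ia so Q > 0
Runoff Q = (P−Ia)²/(P−Ia+S) = (2.772)²/(2.772+0.089) = 97614379489/36338199100 ≈ 2.686 in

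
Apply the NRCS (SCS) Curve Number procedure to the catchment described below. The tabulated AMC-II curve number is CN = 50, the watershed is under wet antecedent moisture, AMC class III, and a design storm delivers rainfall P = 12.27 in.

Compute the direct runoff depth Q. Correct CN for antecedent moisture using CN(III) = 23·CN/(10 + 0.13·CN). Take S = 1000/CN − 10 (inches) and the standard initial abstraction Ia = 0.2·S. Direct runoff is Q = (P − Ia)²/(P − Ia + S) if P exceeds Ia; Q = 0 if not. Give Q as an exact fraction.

Q = 687540841/83308300 in ≈ 8.253 in

Adjust CN=50 to AMC III: 23·50/(10 + 0.13·50) → 1150 ÷ (33/2) = 2300/33 ≈ 69.697
Max retention: S = 1000/(2300/33) − 10 = 100/23 in (≈ 4.348 in)
Initial abstraction Ia = S/5 = (100/23)/5 = 20/23 ≈ 0.870 in
Excess rainfall: 12.270 − 0.870 = 11.400 in; P > Ia so Q > 0
Q = (26221/2300)²/((26221/2300) + 100/23) = (687540841/5290000)/(36221/2300) = 687540841/83308300 in ≈ 8.253 in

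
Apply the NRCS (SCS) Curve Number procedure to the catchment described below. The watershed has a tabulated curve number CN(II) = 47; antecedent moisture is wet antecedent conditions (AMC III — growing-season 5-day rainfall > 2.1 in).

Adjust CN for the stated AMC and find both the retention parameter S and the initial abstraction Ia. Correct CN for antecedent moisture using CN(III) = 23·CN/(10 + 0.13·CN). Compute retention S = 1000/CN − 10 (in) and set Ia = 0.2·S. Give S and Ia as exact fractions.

S = 5300/1081 in ≈ 4.903 in; Ia = 1060/1081 in ≈ 0.981 in

Adjust CN=47 to AMC III: 23·47/(10 + 0.13·47) → 1081 ÷ (1611/100) = 108100/1611 ≈ 67.101
S = 1000/(108100/1611) − 10 = 5300/1081 in ≈ 4.903 in
Ia = 0.2·(5300/1081) = 1060/1081 in ≈ 0.981 in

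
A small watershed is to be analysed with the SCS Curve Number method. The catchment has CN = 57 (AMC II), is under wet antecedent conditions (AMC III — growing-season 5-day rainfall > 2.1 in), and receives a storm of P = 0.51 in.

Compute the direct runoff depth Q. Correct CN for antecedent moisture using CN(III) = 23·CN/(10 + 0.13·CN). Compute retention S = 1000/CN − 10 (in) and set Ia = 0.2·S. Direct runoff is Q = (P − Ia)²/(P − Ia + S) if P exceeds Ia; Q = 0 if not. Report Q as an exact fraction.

Q = 0 in ≈ 0.000 in

Wet (AMC III): CN(III) = 23·57/(10 + 0.13·57) = 1311/(1741/100) = 131100/1741 ≈ 75.302
Max retention: S = 1000/(131100/1741) − 10 = 4300/1311 in (≈ 3.280 in)
Ia = 0.2S: 0.2·3.280 = 0.656 in (exactly 860/1311)
P = 0.510 ≤ Ia = 0.656 in: entire storm abstracted, Q = 0.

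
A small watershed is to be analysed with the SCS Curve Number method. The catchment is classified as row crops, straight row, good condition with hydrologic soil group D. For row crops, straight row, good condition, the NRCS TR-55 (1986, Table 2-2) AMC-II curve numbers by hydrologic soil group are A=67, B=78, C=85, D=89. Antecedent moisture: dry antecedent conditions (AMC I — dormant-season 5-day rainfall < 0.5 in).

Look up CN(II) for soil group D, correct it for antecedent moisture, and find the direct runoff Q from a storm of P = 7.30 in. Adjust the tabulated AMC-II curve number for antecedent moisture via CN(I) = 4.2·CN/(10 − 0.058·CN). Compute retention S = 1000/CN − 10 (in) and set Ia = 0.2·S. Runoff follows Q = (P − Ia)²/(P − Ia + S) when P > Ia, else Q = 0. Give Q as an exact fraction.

NRCS table: row crops, straight row, good condition, soil group D → CN(II) = 89
Adjust CN=89 to AMC I: 4.2·89/(10 − 0.058·89) → (1869/5) ÷ (2419/500) = 186900/2419 ≈ 77.263
S = 1000/(186900/2419) − 10 = 5500/1869 in ≈ 2.943 in
Ia = 0.2·(5500/1869) = 1100/1869 in ≈ 0.589 in
Since P=7.300 > Ia=0.589: effective rainfall P−Ia = 125437/18690 in
Runoff Q = (P−Ia)²/(P−Ia+S) = (6.711)²/(6.711+2.943) = 15734440969/3372367530 ≈ 4.666 in

Q = 15734440969/3372367530 in ≈ 4.666 in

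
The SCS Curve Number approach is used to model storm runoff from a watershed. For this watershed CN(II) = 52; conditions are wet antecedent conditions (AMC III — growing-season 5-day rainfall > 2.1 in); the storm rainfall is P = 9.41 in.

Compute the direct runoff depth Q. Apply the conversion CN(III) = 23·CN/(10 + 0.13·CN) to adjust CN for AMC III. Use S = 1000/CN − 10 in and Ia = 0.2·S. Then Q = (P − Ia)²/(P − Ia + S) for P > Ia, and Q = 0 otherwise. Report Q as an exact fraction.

Q = 66233654881/11283034100 in ≈ 5.870 in

Adjust CN=52 to AMC III: 23·52/(10 + 0.13·52) → 1196 ÷ (419/25) = 29900/419 ≈ 71.360
Retention S: 1000/CN − 10 with CN=71.360 → S = 1200/299 ≈ 4.013 in
Initial abstraction Ia = S/5 = (1200/299)/5 = 240/299 ≈ 0.803 in
P − Ia = 9.410 − 0.803 = 257359/29900 ≈ 8.607 in (> 0, runoff occurs)
Runoff Q = (P−Ia)²/(P−Ia+S) = (8.607)²/(8.607+4.013) = 66233654881/11283034100 ≈ 5.870 in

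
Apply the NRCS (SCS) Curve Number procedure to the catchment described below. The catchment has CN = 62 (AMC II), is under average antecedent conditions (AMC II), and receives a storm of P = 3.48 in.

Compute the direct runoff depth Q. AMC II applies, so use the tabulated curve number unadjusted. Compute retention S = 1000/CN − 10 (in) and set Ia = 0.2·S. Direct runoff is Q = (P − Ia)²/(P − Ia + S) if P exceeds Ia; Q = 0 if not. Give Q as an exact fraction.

Q = 3052009/5035175 in ≈ 0.606 in

AMC II — tabulated CN = 62 applies directly.
S = 1000/62 − 10 = 190/31 in ≈ 6.129 in
Ia = 0.2S: 0.2·6.129 = 1.226 in (exactly 38/31)
Excess rainfall: 3.480 − 1.226 = 2.254 in; P > Ia so Q > 0
Q: (1747/775)² ÷ (6497/775) = 3052009/5035175 in (≈ 0.606 in)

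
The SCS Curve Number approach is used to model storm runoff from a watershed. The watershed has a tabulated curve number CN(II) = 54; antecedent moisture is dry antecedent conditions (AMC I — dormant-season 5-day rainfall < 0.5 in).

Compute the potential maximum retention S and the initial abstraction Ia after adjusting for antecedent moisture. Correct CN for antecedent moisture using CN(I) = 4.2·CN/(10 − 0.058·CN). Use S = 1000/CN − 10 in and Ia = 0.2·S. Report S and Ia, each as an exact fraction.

Adjust CN=54 to AMC I: 4.2·54/(10 − 0.058·54) → (1134/5) ÷ (1717/250) = 56700/1717 ≈ 33.023
S = 1000/(56700/1717) − 10 = 11500/567 in ≈ 20.282 in
Ia = 0.2·(11500/567) = 2300/567 in ≈ 4.056 in

S = 11500/567 in ≈ 20.282 in; Ia = 2300/567 in ≈ 4.056 in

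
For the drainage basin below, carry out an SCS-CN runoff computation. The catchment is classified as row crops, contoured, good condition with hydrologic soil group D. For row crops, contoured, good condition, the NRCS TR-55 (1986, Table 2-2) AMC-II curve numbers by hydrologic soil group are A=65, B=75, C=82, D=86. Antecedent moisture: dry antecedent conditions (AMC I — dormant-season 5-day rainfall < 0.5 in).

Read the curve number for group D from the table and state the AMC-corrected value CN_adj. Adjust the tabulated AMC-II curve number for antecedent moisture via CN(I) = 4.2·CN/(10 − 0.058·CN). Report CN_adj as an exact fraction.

CN_adj = 12900/179 ≈ 72.067

NRCS table: row crops, contoured, good condition, soil group D → CN(II) = 86
Dry (AMC I): CN(I) = 4.2·86/(10 − 0.058·86) = (1806/5)/(1253/250) = 12900/179 ≈ 72.067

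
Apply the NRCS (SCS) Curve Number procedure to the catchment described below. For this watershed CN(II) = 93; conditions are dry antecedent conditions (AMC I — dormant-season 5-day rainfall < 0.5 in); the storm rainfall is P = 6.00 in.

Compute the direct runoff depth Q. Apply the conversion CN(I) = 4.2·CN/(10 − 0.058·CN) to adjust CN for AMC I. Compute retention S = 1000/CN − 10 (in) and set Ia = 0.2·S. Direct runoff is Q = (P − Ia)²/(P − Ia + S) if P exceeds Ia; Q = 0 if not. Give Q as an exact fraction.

CN(I) from CN(II)=93: (4.2·93)/(10 − 0.058·93) = 27900/329 ≈ 84.802
S = 1000/(27900/329) − 10 = 500/279 in ≈ 1.792 in
Initial abstraction Ia = S/5 = (500/279)/5 = 100/279 ≈ 0.358 in
P − Ia = 6.000 − 0.358 = 1574/279 ≈ 5.642 in (> 0, runoff occurs)
Runoff Q = (P−Ia)²/(P−Ia+S) = (5.642)²/(5.642+1.792) = 1238738/289323 ≈ 4.282 in

Q = 1238738/289323 in ≈ 4.282 in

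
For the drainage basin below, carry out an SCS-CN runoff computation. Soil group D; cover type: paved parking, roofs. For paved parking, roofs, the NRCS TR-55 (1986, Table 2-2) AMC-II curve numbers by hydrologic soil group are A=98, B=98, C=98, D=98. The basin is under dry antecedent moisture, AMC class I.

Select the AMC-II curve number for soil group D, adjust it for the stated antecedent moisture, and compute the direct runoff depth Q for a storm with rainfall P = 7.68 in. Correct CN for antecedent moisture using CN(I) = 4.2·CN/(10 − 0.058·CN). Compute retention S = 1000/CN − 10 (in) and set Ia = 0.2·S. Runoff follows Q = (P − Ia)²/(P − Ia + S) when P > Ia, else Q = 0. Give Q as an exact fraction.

NRCS table: paved parking, roofs, soil group D → CN(II) = 98
CN(I) from CN(II)=98: (4.2·98)/(10 − 0.058·98) = 102900/1079 ≈ 95.366
S = 1000/(102900/1079) − 10 = 500/1029 in ≈ 0.486 in
Initial abstraction Ia = S/5 = (500/1029)/5 = 100/1029 ≈ 0.097 in
P − Ia = 7.680 − 0.097 = 195068/25725 ≈ 7.583 in (> 0, runoff occurs)
Runoff Q = (P−Ia)²/(P−Ia+S) = (7.583)²/(7.583+0.486) = 2378220289/333730425 ≈ 7.126 in

Q = 2378220289/333730425 in ≈ 7.126 in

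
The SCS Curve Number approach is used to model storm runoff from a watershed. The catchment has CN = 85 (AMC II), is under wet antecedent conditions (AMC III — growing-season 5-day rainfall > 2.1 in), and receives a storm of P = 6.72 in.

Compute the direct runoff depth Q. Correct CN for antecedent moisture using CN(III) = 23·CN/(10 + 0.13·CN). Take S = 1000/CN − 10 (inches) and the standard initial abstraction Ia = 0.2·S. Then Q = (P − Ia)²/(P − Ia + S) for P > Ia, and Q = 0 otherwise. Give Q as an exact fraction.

Wet (AMC III): CN(III) = 23·85/(10 + 0.13·85) = 1955/(421/20) = 39100/421 ≈ 92.874
S = 1000/(39100/421) − 10 = 300/391 in ≈ 0.767 in
Ia = 0.2·(300/391) = 60/391 in ≈ 0.153 in
P − Ia = 6.720 − 0.153 = 64188/9775 ≈ 6.567 in (> 0, runoff occurs)
Runoff Q = (P−Ia)²/(P−Ia+S) = (6.567)²/(6.567+0.767) = 171670806/29197925 ≈ 5.880 in

Q = 171670806/29197925 in ≈ 5.880 in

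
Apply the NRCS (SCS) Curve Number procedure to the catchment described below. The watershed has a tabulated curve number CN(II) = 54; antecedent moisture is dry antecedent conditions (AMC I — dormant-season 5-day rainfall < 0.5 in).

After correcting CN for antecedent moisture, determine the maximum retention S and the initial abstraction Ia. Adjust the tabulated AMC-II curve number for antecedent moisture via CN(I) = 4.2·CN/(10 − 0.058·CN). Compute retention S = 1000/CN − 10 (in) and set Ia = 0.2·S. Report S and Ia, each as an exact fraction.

S = 11500/567 in ≈ 20.282 in; Ia = 2300/567 in ≈ 4.056 in

Adjust CN=54 to AMC I: 4.2·54/(10 − 0.058·54) → (1134/5) ÷ (1717/250) = 56700/1717 ≈ 33.023
S = 1000/(56700/1717) − 10 = 11500/567 in ≈ 20.282 in
Initial abstraction Ia = S/5 = (11500/567)/5 = 2300/567 ≈ 4.056 in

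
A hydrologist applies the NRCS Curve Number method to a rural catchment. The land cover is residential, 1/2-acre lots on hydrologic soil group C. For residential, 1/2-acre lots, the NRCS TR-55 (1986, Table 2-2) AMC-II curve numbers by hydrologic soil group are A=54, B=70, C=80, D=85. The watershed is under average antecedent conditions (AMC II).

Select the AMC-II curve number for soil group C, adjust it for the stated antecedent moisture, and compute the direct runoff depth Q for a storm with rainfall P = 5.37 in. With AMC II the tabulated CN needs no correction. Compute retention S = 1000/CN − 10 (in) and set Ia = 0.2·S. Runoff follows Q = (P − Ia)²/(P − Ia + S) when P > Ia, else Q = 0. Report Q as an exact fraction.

Q = 237169/73700 in ≈ 3.218 in

NRCS table: residential, 1/2-acre lots, soil group C → CN(II) = 80
CN(II) = 80; AMC II needs no correction.
Retention S: 1000/CN − 10 with CN=80.000 → S = 5/2 ≈ 2.500 in
Initial abstraction Ia = S/5 = (5/2)/5 = 1/2 ≈ 0.500 in
Since P=5.370 > Ia=0.500: effective rainfall P−Ia = 487/100 in
Runoff Q = (P−Ia)²/(P−Ia+S) = (4.870)²/(4.870+2.500) = 237169/73700 ≈ 3.218 in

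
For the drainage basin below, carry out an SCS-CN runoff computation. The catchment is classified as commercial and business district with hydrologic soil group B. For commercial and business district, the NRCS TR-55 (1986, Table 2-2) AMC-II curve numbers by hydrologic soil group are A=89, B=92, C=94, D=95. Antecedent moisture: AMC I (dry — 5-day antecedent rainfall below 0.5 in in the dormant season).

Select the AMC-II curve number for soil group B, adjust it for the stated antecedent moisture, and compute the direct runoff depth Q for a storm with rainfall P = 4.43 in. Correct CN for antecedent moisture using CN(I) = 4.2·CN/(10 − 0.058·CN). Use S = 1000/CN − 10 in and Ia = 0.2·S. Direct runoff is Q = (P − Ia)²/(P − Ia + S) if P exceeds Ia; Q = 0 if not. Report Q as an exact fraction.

NRCS table: commercial and business district, soil group B → CN(II) = 92
Adjust CN=92 to AMC I: 4.2·92/(10 − 0.058·92) → (1932/5) ÷ (583/125) = 48300/583 ≈ 82.847
S = 1000/(48300/583) − 10 = 1000/483 in ≈ 2.070 in
Initial abstraction Ia = S/5 = (1000/483)/5 = 200/483 ≈ 0.414 in
Excess rainfall: 4.430 − 0.414 = 4.016 in; P > Ia so Q > 0
Q: (193969/48300)² ÷ (293969/48300) = 37623972961/14198702700 in (≈ 2.650 in)

Q = 37623972961/14198702700 in ≈ 2.650 in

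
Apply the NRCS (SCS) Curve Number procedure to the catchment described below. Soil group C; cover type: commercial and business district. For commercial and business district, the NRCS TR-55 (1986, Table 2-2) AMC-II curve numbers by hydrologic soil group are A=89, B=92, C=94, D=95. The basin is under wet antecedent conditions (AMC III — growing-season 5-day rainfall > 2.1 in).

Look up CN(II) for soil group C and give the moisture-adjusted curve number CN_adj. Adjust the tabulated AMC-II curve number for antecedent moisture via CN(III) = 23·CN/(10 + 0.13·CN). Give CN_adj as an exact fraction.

NRCS table: commercial and business district, soil group C → CN(II) = 94
Wet (AMC III): CN(III) = 23·94/(10 + 0.13·94) = 2162/(1111/50) = 108100/1111 ≈ 97.300

CN_adj = 108100/1111 ≈ 97.300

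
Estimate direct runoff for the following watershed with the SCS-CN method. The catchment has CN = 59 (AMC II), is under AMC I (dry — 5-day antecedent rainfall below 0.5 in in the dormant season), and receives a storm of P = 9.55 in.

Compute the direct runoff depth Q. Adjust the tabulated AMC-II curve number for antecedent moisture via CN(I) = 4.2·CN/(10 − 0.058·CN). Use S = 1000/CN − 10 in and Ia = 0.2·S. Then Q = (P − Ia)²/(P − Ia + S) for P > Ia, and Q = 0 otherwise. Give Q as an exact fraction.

Q = 23916313201/13992002220 in ≈ 1.709 in

Dry (AMC I): CN(I) = 4.2·59/(10 − 0.058·59) = (1239/5)/(3289/500) = 123900/3289 ≈ 37.671
Max retention: S = 1000/(123900/3289) − 10 = 20500/1239 in (≈ 16.546 in)
Ia = 0.2·(20500/1239) = 4100/1239 in ≈ 3.309 in
P − Ia = 9.550 − 3.309 = 154649/24780 ≈ 6.241 in (> 0, runoff occurs)
Q = (154649/24780)²/((154649/24780) + 20500/1239) = (23916313201/614048400)/(564649/24780) = 23916313201/13992002220 in ≈ 1.709 in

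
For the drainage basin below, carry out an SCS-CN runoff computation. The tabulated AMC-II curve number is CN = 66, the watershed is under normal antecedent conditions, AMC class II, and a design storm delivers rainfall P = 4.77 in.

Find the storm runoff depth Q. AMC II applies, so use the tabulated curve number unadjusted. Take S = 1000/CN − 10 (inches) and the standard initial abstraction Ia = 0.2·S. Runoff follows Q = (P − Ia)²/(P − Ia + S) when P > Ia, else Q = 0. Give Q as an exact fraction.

Average conditions: CN = 66 (no AMC adjustment).
S = 1000/66 − 10 = 170/33 in ≈ 5.152 in
Ia = 0.2·(170/33) = 34/33 in ≈ 1.030 in
P − Ia = 4.770 − 1.030 = 12341/3300 ≈ 3.740 in (> 0, runoff occurs)
Q = (12341/3300)²/((12341/3300) + 170/33) = (152300281/10890000)/(29341/3300) = 152300281/96825300 in ≈ 1.573 in

Q = 152300281/96825300 in ≈ 1.573 in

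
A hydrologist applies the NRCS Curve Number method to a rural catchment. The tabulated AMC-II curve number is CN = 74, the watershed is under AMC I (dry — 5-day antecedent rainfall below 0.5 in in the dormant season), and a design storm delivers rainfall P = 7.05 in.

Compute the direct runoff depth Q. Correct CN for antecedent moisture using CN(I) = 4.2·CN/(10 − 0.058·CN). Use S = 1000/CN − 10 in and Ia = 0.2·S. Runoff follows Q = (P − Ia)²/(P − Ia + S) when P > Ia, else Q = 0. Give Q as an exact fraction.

Q = 6981772249/3318675780 in ≈ 2.104 in

CN(I) from CN(II)=74: (4.2·74)/(10 − 0.058·74) = 77700/1427 ≈ 54.450
S = 1000/(77700/1427) − 10 = 6500/777 in ≈ 8.366 in
Ia = 0.2·(6500/777) = 1300/777 in ≈ 1.673 in
P − Ia = 7.050 − 1.673 = 83557/15540 ≈ 5.377 in (> 0, runoff occurs)
Q: (83557/15540)² ÷ (213557/15540) = 6981772249/3318675780 in (≈ 2.104 in)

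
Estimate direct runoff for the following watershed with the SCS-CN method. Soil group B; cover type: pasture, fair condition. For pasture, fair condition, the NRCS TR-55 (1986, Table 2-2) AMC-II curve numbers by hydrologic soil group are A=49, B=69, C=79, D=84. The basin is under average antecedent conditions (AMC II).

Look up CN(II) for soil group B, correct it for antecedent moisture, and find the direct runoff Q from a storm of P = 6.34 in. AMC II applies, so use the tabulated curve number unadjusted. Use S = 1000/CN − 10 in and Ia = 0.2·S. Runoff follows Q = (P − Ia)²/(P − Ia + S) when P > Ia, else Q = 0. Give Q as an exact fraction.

Q = 352425529/118241850 in ≈ 2.981 in

NRCS table: pasture, fair condition, soil group B → CN(II) = 69
CN(II) = 69; AMC II needs no correction.
S = 1000/69 − 10 = 310/69 in ≈ 4.493 in
Ia = 0.2S: 0.2·4.493 = 0.899 in (exactly 62/69)
Since P=6.340 > Ia=0.899: effective rainfall P−Ia = 18773/3450 in
Runoff Q = (P−Ia)²/(P−Ia+S) = (5.441)²/(5.441+4.493) = 352425529/118241850 ≈ 2.981 in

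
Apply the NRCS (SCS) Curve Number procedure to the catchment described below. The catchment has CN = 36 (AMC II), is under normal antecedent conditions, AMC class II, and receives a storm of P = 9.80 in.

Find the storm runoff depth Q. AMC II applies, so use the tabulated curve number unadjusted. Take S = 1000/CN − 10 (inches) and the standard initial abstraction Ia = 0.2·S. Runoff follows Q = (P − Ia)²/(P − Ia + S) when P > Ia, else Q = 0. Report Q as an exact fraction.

CN(II) = 36; AMC II needs no correction.
Max retention: S = 1000/36 − 10 = 160/9 in (≈ 17.778 in)
Ia = 0.2S: 0.2·17.778 = 3.556 in (exactly 32/9)
P − Ia = 9.800 − 3.556 = 281/45 ≈ 6.244 in (> 0, runoff occurs)
Q: (281/45)² ÷ (1081/45) = 78961/48645 in (≈ 1.623 in)

Q = 78961/48645 in ≈ 1.623 in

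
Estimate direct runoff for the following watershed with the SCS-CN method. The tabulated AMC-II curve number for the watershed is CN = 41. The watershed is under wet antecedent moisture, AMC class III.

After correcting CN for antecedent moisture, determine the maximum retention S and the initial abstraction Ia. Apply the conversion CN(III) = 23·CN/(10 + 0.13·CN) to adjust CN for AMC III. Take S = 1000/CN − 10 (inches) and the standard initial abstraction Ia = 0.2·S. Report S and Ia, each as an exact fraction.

Wet (AMC III): CN(III) = 23·41/(10 + 0.13·41) = 943/(1533/100) = 94300/1533 ≈ 61.513
Retention S: 1000/CN − 10 with CN=61.513 → S = 5900/943 ≈ 6.257 in
Initial abstraction Ia = S/5 = (5900/943)/5 = 1180/943 ≈ 1.251 in

S = 5900/943 in ≈ 6.257 in; Ia = 1180/943 in ≈ 1.251 in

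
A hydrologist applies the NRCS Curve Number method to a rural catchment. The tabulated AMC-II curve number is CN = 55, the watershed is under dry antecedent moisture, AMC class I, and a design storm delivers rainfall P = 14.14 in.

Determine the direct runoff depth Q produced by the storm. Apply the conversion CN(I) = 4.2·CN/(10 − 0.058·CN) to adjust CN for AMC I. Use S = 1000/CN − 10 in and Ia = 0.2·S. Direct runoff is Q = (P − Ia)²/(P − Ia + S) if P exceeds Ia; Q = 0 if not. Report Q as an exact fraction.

Dry (AMC I): CN(I) = 4.2·55/(10 − 0.058·55) = 231/(681/100) = 7700/227 ≈ 33.921
S = 1000/(7700/227) − 10 = 1500/77 in ≈ 19.481 in
Ia = 0.2S: 0.2·19.481 = 3.896 in (exactly 300/77)
Excess rainfall: 14.140 − 3.896 = 10.244 in; P > Ia so Q > 0
Q: (39439/3850)² ÷ (114439/3850) = 1555434721/440590150 in (≈ 3.530 in)

Q = 1555434721/440590150 in ≈ 3.530 in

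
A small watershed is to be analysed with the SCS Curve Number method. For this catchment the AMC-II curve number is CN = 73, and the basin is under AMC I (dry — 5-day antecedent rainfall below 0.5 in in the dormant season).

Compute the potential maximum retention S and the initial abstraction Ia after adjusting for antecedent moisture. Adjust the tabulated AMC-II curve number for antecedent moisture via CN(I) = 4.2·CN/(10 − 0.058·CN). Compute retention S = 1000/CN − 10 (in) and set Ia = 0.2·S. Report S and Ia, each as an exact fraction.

Adjust CN=73 to AMC I: 4.2·73/(10 − 0.058·73) → (1533/5) ÷ (2883/500) = 51100/961 ≈ 53.174
Max retention: S = 1000/(51100/961) − 10 = 4500/511 in (≈ 8.806 in)
Initial abstraction Ia = S/5 = (4500/511)/5 = 900/511 ≈ 1.761 in

S = 4500/511 in ≈ 8.806 in; Ia = 900/511 in ≈ 1.761 in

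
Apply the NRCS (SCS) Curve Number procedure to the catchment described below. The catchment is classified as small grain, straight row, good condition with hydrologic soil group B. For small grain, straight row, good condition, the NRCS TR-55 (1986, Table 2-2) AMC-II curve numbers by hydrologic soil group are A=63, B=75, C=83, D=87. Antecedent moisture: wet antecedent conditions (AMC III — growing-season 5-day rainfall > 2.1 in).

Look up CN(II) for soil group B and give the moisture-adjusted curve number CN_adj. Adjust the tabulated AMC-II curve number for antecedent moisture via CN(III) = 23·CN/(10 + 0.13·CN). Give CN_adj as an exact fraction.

NRCS table: small grain, straight row, good condition, soil group B → CN(II) = 75
Adjust CN=75 to AMC III: 23·75/(10 + 0.13·75) → 1725 ÷ (79/4) = 6900/79 ≈ 87.342

CN_adj = 6900/79 ≈ 87.342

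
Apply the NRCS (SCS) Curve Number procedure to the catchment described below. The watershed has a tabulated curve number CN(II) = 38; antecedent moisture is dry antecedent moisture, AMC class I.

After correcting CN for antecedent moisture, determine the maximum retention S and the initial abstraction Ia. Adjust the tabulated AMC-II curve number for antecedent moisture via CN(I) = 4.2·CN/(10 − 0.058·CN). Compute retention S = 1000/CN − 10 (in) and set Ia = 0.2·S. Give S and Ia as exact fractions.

Adjust CN=38 to AMC I: 4.2·38/(10 − 0.058·38) → (798/5) ÷ (1949/250) = 39900/1949 ≈ 20.472
S = 1000/(39900/1949) − 10 = 15500/399 in ≈ 38.847 in
Ia = 0.2·(15500/399) = 3100/399 in ≈ 7.769 in

S = 15500/399 in ≈ 38.847 in; Ia = 3100/399 in ≈ 7.769 in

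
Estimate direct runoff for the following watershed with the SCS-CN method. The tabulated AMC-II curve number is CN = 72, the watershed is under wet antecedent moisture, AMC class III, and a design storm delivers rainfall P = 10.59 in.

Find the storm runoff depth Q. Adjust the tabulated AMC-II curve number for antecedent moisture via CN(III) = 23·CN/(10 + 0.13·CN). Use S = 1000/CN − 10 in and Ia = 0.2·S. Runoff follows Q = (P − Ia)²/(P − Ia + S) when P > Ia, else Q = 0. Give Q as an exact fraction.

Adjust CN=72 to AMC III: 23·72/(10 + 0.13·72) → 1656 ÷ (484/25) = 10350/121 ≈ 85.537
Retention S: 1000/CN − 10 with CN=85.537 → S = 350/207 ≈ 1.691 in
Ia = 0.2·(350/207) = 70/207 in ≈ 0.338 in
Excess rainfall: 10.590 − 0.338 = 10.252 in; P > Ia so Q > 0
Q: (212213/20700)² ÷ (247213/20700) = 45034357369/5117309100 in (≈ 8.800 in)

Q = 45034357369/5117309100 in ≈ 8.800 in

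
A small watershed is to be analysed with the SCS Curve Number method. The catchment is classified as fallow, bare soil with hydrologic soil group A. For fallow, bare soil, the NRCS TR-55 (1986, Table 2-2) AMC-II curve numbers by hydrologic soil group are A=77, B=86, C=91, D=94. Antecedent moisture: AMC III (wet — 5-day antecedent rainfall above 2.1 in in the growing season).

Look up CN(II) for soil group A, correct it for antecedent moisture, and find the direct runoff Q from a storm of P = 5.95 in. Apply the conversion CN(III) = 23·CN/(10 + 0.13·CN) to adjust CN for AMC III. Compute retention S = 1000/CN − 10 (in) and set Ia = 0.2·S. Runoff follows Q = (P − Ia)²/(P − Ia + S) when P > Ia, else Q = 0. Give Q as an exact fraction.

Q = 76790169/16575020 in ≈ 4.633 in

NRCS table: fallow, bare soil, soil group A → CN(II) = 77
Adjust CN=77 to AMC III: 23·77/(10 + 0.13·77) → 1771 ÷ (2001/100) = 7700/87 ≈ 88.506
S = 1000/(7700/87) − 10 = 100/77 in ≈ 1.299 in
Ia = 0.2·(100/77) = 20/77 in ≈ 0.260 in
Excess rainfall: 5.950 − 0.260 = 5.690 in; P > Ia so Q > 0
Runoff Q = (P−Ia)²/(P−Ia+S) = (5.690)²/(5.690+1.299) = 76790169/16575020 ≈ 4.633 in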